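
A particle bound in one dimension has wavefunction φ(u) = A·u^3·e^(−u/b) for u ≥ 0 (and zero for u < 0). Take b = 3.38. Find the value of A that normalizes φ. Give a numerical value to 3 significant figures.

A ≈ 0.00594

We need A² ∫|f|² du = 1, taking the integral from 0 to ∞.
Recall ∫₀^∞ u^m e^(−u/β) du = m!·β^(m+1), with φ = A·u^3·e^(−u/b), the integral evaluates to A²·[45·b^7/8].
Substituting b = 3.38 gives A² = 0.00003527, so A = 0.005939.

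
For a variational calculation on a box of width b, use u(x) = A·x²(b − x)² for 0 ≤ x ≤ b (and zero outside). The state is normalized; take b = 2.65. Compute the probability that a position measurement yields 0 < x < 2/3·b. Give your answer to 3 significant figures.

P ≈ 0.855

The probability is P = ∫ |u|² dx over [0, 2/3·b].
Since A² = 1/(b^9/630), this is the region integral divided by the full normalization integral.
Substituting t = x/b, A² and the length scale cancel in the ratio: P = ∫_{0}^{2/3} t^4·(1 - t)^4 dt / ∫_{0}^{1} t^4·(1 - t)^4 dt.
An antiderivative of t^4·(1 - t)^4 is t^5·(70·t^4 - 315·t^3 + 540·t^2 - 420·t + 126)/630; evaluating from 0 to 2/3 gives ≈ 0.0013574, while the full integral is 1/630.
Taking the ratio, P = 0.8552.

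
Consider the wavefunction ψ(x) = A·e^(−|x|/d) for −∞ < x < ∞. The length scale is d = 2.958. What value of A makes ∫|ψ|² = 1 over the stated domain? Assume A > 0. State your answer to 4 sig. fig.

A ≈ 0.5814

We need A² ∫|f|² dx = 1, taking the integral from −∞ to ∞.
The integral (without the A² prefactor) comes out to d.
Hence A² = 1/[d].
With d = 2.958: A² = 0.33807 and A = 0.58143.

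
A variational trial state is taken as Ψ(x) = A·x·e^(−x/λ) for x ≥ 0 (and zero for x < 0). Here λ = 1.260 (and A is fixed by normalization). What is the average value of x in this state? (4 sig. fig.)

⟨x⟩ ≈ 1.890

By definition ⟨x⟩ = ∫ x |Ψ(x)|² dx.
Recall ∫₀^∞ x^m e^(−x/β) dx = m!·β^(m+1), since the A² factors cancel between numerator and denominator, ⟨x⟩ = 3·λ/2.
Putting λ = 1.260 gives 1.8900.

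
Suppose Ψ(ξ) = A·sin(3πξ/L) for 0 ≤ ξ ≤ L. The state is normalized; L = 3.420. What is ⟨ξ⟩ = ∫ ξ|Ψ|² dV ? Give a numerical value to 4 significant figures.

By definition ⟨ξ⟩ = ∫ ξ |Ψ(ξ)|² dξ.
Since the A² factors cancel between numerator and denominator, ⟨ξ⟩ = L/2.
Putting L = 3.420 gives 1.7100.

⟨ξ⟩ ≈ 1.710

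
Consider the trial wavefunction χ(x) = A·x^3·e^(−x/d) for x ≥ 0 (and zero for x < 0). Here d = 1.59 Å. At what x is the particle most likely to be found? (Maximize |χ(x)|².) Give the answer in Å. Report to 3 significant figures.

x ≈ 4.77 Å

Set d/dx [|χ(x)|²] = 0 and solve for x > 0.
This gives x = 3·d.
With d = 1.59, the most probable position is 4.770 Å.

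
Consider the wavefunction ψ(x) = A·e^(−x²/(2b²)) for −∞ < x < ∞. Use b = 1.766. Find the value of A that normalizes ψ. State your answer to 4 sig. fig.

A ≈ 0.5652

Require ∫ |ψ|² dx = 1 over the whole domain.
The integral (without the A² prefactor) comes out to √(π)·b.
Setting this equal to 1 gives A² = 1/(√(π)·b).
With b = 1.766: A² = 0.31947 and A = 0.56522.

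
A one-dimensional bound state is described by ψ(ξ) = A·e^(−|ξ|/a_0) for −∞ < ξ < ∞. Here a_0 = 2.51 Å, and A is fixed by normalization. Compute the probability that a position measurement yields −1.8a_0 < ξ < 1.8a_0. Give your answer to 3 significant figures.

P ≈ 0.973

|ψ|² is the probability density, so P = ∫_{−1.8a_0}^{1.8a_0} |ψ|² dξ.
Since A² = 1/(a_0), this is the region integral divided by the full normalization integral.
Both integrals are even about ξ = 0, so only the ξ ≥ 0 halves are needed (the factors of 2 cancel). In terms of u = ξ/a_0 (A² and the length scale cancel between numerator and denominator), P = [∫_{0}^{1.8} e^(-2·u) du] / [∫_{0}^{∞} e^(-2·u) du].
Using ∫ e^(-2·u) du = -e^(-2·u)/2, the numerator is 1/2 - e^(-18/5)/2 and the denominator is 1/2.
This works out to P = 0.9727.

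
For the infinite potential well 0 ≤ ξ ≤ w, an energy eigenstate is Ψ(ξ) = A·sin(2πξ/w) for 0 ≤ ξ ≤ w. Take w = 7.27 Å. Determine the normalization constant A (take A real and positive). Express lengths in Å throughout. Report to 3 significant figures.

A ≈ 0.525 Å^(-1/2)

The normalization condition is ∫|Ψ|² dξ = 1 from 0 to w.
With ∫₀^w sin²(nπξ/w) dξ = w/2, with Ψ = A·sin(2πξ/w), the integral evaluates to A²·[w/2].
Hence A² = 1/[w/2].
Plugging in w = 7.27 yields A = 0.5245.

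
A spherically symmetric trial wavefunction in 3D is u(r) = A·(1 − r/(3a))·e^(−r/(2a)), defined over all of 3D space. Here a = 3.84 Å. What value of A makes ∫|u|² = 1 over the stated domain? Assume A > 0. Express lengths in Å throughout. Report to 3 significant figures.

We need A² ∫|f|² 4πr² dr = 1, taking the integral from 0 to ∞.
(Spherical symmetry: dV = 4πr² dr.)
With ∫₀^∞ r^4 e^(−αr) dr = 4!/α^5, ∫|u|² 4πr² dr = A²·(8·π·a^3/3).
Plugging in a = 3.84 yields A = 0.04591.

A ≈ 0.0459 Å^(-3/2)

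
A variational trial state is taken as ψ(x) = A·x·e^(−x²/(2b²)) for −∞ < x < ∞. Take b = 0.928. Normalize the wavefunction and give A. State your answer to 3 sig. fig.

We need A² ∫|f|² dx = 1, taking the integral from −∞ to ∞.
The integral (without the A² prefactor) comes out to √(π)·b^3/2.
Hence A² = 1/[√(π)·b^3/2].
With b = 0.928: A² = 1.412 and A = 1.188.

A ≈ 1.19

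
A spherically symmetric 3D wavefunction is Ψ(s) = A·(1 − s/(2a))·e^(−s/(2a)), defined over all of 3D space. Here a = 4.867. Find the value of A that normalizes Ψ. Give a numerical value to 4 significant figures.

A ≈ 0.01858

Require ∫ |Ψ|² 4πs² ds = 1 over the whole domain.
(Spherical symmetry: dV = 4πs² ds.)
With ∫₀^∞ s^4 e^(−αs) ds = 4!/α^5, ∫|Ψ|² 4πs² ds = A²·(8·π·a^3).
So A² = (8·π·a^3)^(−1).
Plugging in a = 4.867 yields A = 0.018578.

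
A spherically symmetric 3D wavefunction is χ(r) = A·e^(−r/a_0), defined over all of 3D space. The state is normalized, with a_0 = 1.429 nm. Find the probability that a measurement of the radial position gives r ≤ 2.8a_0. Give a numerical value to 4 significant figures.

P ≈ 0.9176

P = ∫ |χ|² 4πr² dr over r ≤ 2.8a_0.
Normalization gives A² = 1/(π·a_0^3).
Let u = r/a_0; then A², 4π and the length scale all cancel, so P = ∫_{0}^{2.8} u^2·e^(-2·u) du ÷ ∫_{0}^{∞} u^2·e^(-2·u) du.
Using ∫ u^2·e^(-2·u) du = -(2·u^2 + 2·u + 1)·e^(-2·u)/4, the numerator is 1/4 - 557·e^(-28/5)/100 and the denominator is 1/4.
Taking the ratio yields P = 0.91761.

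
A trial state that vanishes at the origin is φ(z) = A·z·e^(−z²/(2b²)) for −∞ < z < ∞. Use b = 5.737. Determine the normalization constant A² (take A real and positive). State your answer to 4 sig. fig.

We need A² ∫|f|² dz = 1, taking the integral from −∞ to ∞.
With ∫_{−∞}^{∞} z^(2m) e^(−αz²) dz = (2m−1)!!·√π / (2^m α^(m+1/2)), carrying out the integral gives A² · √(π)·b^3/2.
Substituting b = 5.737 gives A² = 0.0059759, so A = 0.077304.

A^2 ≈ 0.005976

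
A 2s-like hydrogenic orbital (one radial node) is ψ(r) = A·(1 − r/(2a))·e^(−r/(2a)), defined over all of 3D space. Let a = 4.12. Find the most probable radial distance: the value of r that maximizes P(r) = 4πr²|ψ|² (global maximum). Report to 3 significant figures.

r ≈ 21.6

Differentiate P(r) = 4πr²|ψ|² with respect to r and set to zero.
Solving yields r = a·(√(5) + 3).
With a = 4.12, the most probable radial distance is 21.57.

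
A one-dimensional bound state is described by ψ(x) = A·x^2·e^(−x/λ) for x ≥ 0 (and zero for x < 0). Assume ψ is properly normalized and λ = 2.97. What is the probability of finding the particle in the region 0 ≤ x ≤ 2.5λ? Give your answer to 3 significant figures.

P ≈ 0.560

The probability is P = ∫ |ψ|² dx over [0, 2.5λ].
With A² fixed by ∫|ψ|² = 1, i.e. A² = (3·λ^5/4)^(−1), substitute and integrate.
Let u = x/λ; then A² and the length scale cancel, so P = ∫_{0}^{2.5} u^4·e^(-2·u) du ÷ ∫_{0}^{∞} u^4·e^(-2·u) du.
With ∫ u^4·e^(-2·u) du = -(u^4/2 + u^3 + 3·u^2/2 + 3·u/2 + 3/4)·e^(-2·u) + C, the region integral is 3/4 - 1569·e^(-5)/32 and the full one is 3/4.
Taking the ratio, P = 0.5595.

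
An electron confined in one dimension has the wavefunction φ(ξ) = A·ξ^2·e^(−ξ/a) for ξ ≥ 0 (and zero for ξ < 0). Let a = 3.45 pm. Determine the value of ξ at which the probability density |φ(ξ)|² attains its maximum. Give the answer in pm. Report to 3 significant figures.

Set d/dξ [|φ(ξ)|²] = 0 and solve for ξ > 0.
Solving yields ξ = 2·a.
With a = 3.45, the most probable position is 6.900 pm.

ξ ≈ 6.90 pm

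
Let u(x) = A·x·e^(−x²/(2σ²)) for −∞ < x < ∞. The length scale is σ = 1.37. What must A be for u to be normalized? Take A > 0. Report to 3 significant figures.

The normalization condition is ∫|u|² dx = 1 from −∞ to ∞.
Carrying out the integral gives A² · √(π)·σ^3/2.
So A² = (√(π)·σ^3/2)^(−1).
Plugging in σ = 1.37 yields A = 0.6624.

A ≈ 0.662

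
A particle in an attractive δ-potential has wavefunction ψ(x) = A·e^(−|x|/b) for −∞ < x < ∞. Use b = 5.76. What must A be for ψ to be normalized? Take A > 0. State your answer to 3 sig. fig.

A ≈ 0.417

The normalization condition is ∫|ψ|² dx = 1 from −∞ to ∞.
∫|ψ|² dx = A²·(b).
Hence A² = 1/[b].
Plugging in b = 5.76 yields A = 0.4167.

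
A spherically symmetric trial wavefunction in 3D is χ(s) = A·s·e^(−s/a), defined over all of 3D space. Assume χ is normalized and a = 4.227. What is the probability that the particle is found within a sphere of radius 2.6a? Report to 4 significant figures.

P ≈ 0.5939

With dV = 4πs²ds, the probability is ∫|χ|² dV over s ≤ 2.6a.
The full normalization integral is A²·[3·π·a^5] = 1, fixing A².
In terms of u = s/a (A², 4π and the length scale all cancel between numerator and denominator), P = [∫_{0}^{2.6} u^4·e^(-2·u) du] / [∫_{0}^{∞} u^4·e^(-2·u) du].
An antiderivative of u^4·e^(-2·u) is -(u^4/2 + u^3 + 3·u^2/2 + 3·u/2 + 3/4)·e^(-2·u); evaluating from 0 to 2.6 gives ≈ 0.445404, while the full integral is 3/4.
This evaluates to P = 0.59387.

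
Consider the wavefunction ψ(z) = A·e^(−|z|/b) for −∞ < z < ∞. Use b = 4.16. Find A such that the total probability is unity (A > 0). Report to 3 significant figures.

A ≈ 0.490

Normalization requires ∫|ψ|² dz = 1, integrated from −∞ to ∞.
With ∫₀^∞ z^0 e^(−αz) dz = 0!/α^1, with ψ = A·e^(−|z|/b), the integral evaluates to A²·[b].
Substituting b = 4.16 gives A² = 0.2404, so A = 0.4903.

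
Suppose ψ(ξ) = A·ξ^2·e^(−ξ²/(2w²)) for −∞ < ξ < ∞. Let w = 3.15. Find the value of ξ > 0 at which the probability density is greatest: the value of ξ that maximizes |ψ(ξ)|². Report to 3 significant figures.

Differentiate |ψ(ξ)|² with respect to ξ and set to zero.
This gives ξ = √(2)·w.
With w = 3.15, the value of ξ > 0 at which the probability density is greatest is 4.455.

ξ ≈ 4.45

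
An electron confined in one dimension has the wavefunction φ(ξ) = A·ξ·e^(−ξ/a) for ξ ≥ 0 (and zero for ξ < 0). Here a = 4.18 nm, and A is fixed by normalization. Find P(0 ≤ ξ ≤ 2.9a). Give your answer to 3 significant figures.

P ≈ 0.928

The probability is P = ∫ |φ|² dξ over [0, 2.9a].
The normalization integral ∫|φ|²dξ over the whole domain equals a^3/4·A², and A² cancels in the ratio.
In terms of u = ξ/a (A² and the length scale cancel between numerator and denominator), P = [∫_{0}^{2.9} u^2·e^(-2·u) du] / [∫_{0}^{∞} u^2·e^(-2·u) du].
An antiderivative of u^2·e^(-2·u) is -(2·u^2 + 2·u + 1)·e^(-2·u)/4; evaluating from 0 to 2.9 gives 1/4 - 1181·e^(-29/5)/200, while the full integral is 1/4.
Taking the ratio, P = 0.9285.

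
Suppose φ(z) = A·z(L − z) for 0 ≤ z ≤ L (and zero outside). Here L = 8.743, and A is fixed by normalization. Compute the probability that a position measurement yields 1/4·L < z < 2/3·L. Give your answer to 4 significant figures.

P ≈ 0.6866

P = ∫_{1/4·L}^{2/3·L} |φ(z)|² dz.
The normalization integral ∫|φ|²dz over the whole domain equals L^5/30·A², and A² cancels in the ratio.
Substituting u = z/L, A² and the length scale cancel in the ratio: P = ∫_{1/4}^{2/3} u^2·(1 - u)^2 du / ∫_{0}^{1} u^2·(1 - u)^2 du.
With ∫ u^2·(1 - u)^2 du = u^3·(6·u^2 - 15·u + 10)/30 + C, the region integral is ≈ 0.0228869 and the full one is 1/30.
Evaluating gives P = 0.68661.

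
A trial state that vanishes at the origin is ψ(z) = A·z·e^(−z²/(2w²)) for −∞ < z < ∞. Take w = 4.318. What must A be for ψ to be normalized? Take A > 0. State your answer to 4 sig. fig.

We need A² ∫|f|² dz = 1, taking the integral from −∞ to ∞.
Using the Gaussian integral ∫_{−∞}^{∞} e^(−αz²) dz = √(π/α), carrying out the integral gives A² · √(π)·w^3/2.
Setting this equal to 1 gives A² = 1/(√(π)·w^3/2).
Substituting w = 4.318 gives A² = 0.014015, so A = 0.11839.

A ≈ 0.1184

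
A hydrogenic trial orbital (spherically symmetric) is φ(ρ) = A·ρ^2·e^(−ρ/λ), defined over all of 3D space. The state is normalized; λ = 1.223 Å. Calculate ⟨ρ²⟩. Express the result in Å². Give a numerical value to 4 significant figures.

The expectation value is the |φ|²-weighted average of ρ^2: ∫ ρ^2|φ|² 4πρ² dρ.
Since the A² factors cancel between numerator and denominator, ⟨ρ²⟩ = 14·λ^2.
Putting λ = 1.223 gives 20.940.

⟨ρ^2⟩ ≈ 20.94 Å^2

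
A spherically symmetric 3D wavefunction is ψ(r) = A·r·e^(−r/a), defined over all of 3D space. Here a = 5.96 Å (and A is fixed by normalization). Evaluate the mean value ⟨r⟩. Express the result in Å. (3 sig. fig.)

⟨r⟩ ≈ 14.9 Å

By definition ⟨r⟩ = ∫ r |ψ(r)|² 4πr² dr.
Recall ∫₀^∞ r^m e^(−r/β) dr = m!·β^(m+1), evaluating both integrals, ⟨r⟩ = 5·a/2.
With a = 5.96, ⟨r⟩ = 14.90.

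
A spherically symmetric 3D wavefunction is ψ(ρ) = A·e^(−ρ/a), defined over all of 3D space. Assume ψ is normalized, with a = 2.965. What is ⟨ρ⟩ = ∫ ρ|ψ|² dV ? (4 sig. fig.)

⟨ρ⟩ = ∫ ρ |ψ|² 4πρ² dρ over the full domain.
With ∫₀^∞ ρ^3 e^(−αρ) dρ = 3!/α^4, since the A² factors cancel between numerator and denominator, ⟨ρ⟩ = 3·a/2.
Putting a = 2.965 gives 4.4475.

⟨ρ⟩ ≈ 4.448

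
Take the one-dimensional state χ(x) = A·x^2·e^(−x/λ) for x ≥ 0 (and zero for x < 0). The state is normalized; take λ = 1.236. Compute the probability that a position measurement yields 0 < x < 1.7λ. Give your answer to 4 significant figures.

P = ∫_{0}^{1.7λ} |χ(x)|² dx.
With A² fixed by ∫|χ|² = 1, i.e. A² = (3·λ^5/4)^(−1), substitute and integrate.
In terms of u = x/λ (A² and the length scale cancel between numerator and denominator), P = [∫_{0}^{1.7} u^4·e^(-2·u) du] / [∫_{0}^{∞} u^4·e^(-2·u) du].
An antiderivative of u^4·e^(-2·u) is -(u^4/2 + u^3 + 3·u^2/2 + 3·u/2 + 3/4)·e^(-2·u); evaluating from 0 to 1.7 gives ≈ 0.191864, while the full integral is 3/4.
This works out to P = 0.25582.

P ≈ 0.2558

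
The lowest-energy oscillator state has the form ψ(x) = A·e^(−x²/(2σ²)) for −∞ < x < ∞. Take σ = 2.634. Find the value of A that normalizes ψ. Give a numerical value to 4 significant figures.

A ≈ 0.4628

Require ∫ |ψ|² dx = 1 over the whole domain.
Using the Gaussian integral ∫_{−∞}^{∞} e^(−αx²) dx = √(π/α), carrying out the integral gives A² · √(π)·σ.
Plugging in σ = 2.634 yields A = 0.46281.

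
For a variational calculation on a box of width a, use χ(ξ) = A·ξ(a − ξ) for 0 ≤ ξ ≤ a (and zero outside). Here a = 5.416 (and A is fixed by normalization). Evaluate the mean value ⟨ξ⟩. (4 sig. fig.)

⟨ξ⟩ = ∫ ξ |χ|² dξ over the full domain.
Expanding the polynomial and integrating term by term, since the A² factors cancel between numerator and denominator, ⟨ξ⟩ = a/2.
Putting a = 5.416 gives 2.7080.

⟨ξ⟩ ≈ 2.708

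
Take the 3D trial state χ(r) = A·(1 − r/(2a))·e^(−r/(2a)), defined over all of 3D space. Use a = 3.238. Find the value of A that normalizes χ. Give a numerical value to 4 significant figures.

Require ∫ |χ|² 4πr² dr = 1 over the whole domain.
(Spherical symmetry: dV = 4πr² dr.)
Recall ∫₀^∞ r^m e^(−r/β) dr = m!·β^(m+1), carrying out the integral gives A² · 8·π·a^3.
Substituting a = 3.238 gives A² = 0.0011720, so A = 0.034235.

A ≈ 0.03423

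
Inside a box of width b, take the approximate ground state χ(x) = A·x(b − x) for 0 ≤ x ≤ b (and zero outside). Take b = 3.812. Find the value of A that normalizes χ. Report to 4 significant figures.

The normalization condition is ∫|χ|² dx = 1 from 0 to b.
∫|χ|² dx = A²·(b^5/30).
Hence A² = 1/[b^5/30].
Plugging in b = 3.812 yields A = 0.19305.

A ≈ 0.1931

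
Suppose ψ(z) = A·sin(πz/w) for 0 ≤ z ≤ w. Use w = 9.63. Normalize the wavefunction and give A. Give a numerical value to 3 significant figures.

Normalization requires ∫|ψ|² dz = 1, integrated from 0 to w.
Carrying out the integral gives A² · w/2.
Hence A² = 1/[w/2].
With w = 9.63: A² = 0.2077 and A = 0.4557.

A ≈ 0.456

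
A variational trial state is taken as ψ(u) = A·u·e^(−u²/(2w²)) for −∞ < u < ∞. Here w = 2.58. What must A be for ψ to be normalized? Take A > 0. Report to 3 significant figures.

The normalization condition is ∫|ψ|² du = 1 from −∞ to ∞.
Differentiating ∫e^(−αu²) du = √(π/α) under α to get the higher moments, carrying out the integral gives A² · √(π)·w^3/2.
Hence A² = 1/[√(π)·w^3/2].
Substituting w = 2.58 gives A² = 0.06570, so A = 0.2563.

A ≈ 0.256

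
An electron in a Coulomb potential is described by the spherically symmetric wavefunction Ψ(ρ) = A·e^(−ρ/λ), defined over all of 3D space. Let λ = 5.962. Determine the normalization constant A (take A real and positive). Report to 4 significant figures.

A ≈ 0.03876

Require ∫ |Ψ|² 4πρ² dρ = 1 over the whole domain.
(Spherical symmetry: dV = 4πρ² dρ.)
Recall ∫₀^∞ ρ^m e^(−ρ/β) dρ = m!·β^(m+1), the integral (without the A² prefactor) comes out to π·λ^3.
Substituting λ = 5.962 gives A² = 0.0015020, so A = 0.038756.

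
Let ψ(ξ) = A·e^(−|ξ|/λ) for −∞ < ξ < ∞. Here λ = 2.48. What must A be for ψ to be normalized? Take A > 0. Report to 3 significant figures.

A ≈ 0.635

The normalization condition is ∫|ψ|² dξ = 1 from −∞ to ∞.
With ψ = A·e^(−|ξ|/λ), the integral evaluates to A²·[λ].
So A² = (λ)^(−1).
With λ = 2.48: A² = 0.4032 and A = 0.6350.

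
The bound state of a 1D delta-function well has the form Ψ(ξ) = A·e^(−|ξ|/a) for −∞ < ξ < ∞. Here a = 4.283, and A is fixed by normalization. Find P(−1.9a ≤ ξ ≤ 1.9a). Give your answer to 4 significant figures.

The probability is P = ∫ |Ψ|² dξ over [−1.9a, 1.9a].
With A² fixed by ∫|Ψ|² = 1, i.e. A² = (a)^(−1), substitute and integrate.
By symmetry take twice the ξ ≥ 0 contribution in numerator and denominator; the 2's cancel. Let u = ξ/a; then A² and the length scale cancel, so P = ∫_{0}^{1.9} e^(-2·u) du ÷ ∫_{0}^{∞} e^(-2·u) du.
An antiderivative of e^(-2·u) is -e^(-2·u)/2; evaluating from 0 to 1.9 gives 1/2 - e^(-19/5)/2, while the full integral is 1/2.
This works out to P = 0.97763.

P ≈ 0.9776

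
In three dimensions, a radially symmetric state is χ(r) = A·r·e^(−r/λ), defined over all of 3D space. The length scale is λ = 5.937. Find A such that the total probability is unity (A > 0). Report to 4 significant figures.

Require ∫ |χ|² 4πr² dr = 1 over the whole domain.
The angular integral contributes 4π, leaving ∫₀^∞ r²|χ|² dr.
The integral (without the A² prefactor) comes out to 3·π·λ^5.
Hence A² = 1/[3·π·λ^5].
Plugging in λ = 5.937 yields A = 0.0037927.

A ≈ 0.003793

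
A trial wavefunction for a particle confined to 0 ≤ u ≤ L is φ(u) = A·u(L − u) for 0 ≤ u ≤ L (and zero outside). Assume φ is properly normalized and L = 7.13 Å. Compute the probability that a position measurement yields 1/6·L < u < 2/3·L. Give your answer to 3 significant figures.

The probability is P = ∫ |φ|² du over [1/6·L, 2/3·L].
With A² fixed by ∫|φ|² = 1, i.e. A² = (L^5/30)^(−1), substitute and integrate.
Substituting t = u/L, A² and the length scale cancel in the ratio: P = ∫_{1/6}^{2/3} t^2·(1 - t)^2 dt / ∫_{0}^{1} t^2·(1 - t)^2 dt.
With ∫ t^2·(1 - t)^2 dt = t^3·(6·t^2 - 15·t + 10)/30 + C, the region integral is 163/6480 and the full one is 1/30.
Evaluating gives P = 163/216.

P ≈ 0.755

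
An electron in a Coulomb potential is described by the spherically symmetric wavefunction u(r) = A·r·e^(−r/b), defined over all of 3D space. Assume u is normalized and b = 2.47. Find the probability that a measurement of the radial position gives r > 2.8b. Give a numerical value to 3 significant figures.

Integrate the radial probability density 4πr²|u|² over r > 2.8b.
The full normalization integral is A²·[3·π·b^5] = 1, fixing A².
In terms of t = r/b (A², 4π and the length scale all cancel between numerator and denominator), P = [∫_{2.8}^{∞} t^4·e^(-2·t) dt] / [∫_{0}^{∞} t^4·e^(-2·t) dt].
With ∫ t^4·e^(-2·t) dt = -(t^4/2 + t^3 + 3·t^2/2 + 3·t/2 + 3/4)·e^(-2·t) + C, the region integral is ≈ 0.25661 and the full one is 3/4.
This evaluates to P = 0.3422.

P ≈ 0.342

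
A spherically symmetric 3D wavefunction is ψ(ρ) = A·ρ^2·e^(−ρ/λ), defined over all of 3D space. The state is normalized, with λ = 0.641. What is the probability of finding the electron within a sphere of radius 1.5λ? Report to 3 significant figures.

P = ∫ |ψ|² 4πρ² dρ over ρ ≤ 1.5λ.
A² is fixed by ∫₀^∞ 4πρ²|ψ|² dρ = 1, i.e. A² = (45·π·λ^7/2)^(−1).
In terms of u = ρ/λ (A², 4π and the length scale all cancel between numerator and denominator), P = [∫_{0}^{1.5} u^6·e^(-2·u) du] / [∫_{0}^{∞} u^6·e^(-2·u) du].
With ∫ u^6·e^(-2·u) du = -(4·u^6 + 12·u^5 + 30·u^4 + 60·u^3 + 90·u^2 + 90·u + 45)·e^(-2·u)/8 + C, the region integral is ≈ 0.18849 and the full one is 45/8.
This evaluates to P = 0.03351.

P ≈ 0.0335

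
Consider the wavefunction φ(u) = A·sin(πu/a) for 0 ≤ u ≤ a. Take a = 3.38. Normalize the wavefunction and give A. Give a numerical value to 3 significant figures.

We need A² ∫|f|² du = 1, taking the integral from 0 to a.
With ∫₀^a sin²(nπu/a) du = a/2, with φ = A·sin(πu/a), the integral evaluates to A²·[a/2].
So A² = (a/2)^(−1).
With a = 3.38: A² = 0.5917 and A = 0.7692.

A ≈ 0.769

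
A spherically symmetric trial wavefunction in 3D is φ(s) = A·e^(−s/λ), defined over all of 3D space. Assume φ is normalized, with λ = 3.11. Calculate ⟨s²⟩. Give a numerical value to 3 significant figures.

⟨s^2⟩ ≈ 29.0

By definition ⟨s²⟩ = ∫ s^2 |φ(s)|² 4πs² ds.
With ∫₀^∞ s^4 e^(−αs) ds = 4!/α^5, evaluating both integrals, ⟨s²⟩ = 3·λ^2.
Putting λ = 3.11 gives 29.02.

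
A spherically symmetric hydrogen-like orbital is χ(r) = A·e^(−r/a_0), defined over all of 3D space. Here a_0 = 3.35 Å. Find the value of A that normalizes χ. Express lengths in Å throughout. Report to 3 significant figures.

Require ∫ |χ|² 4πr² dr = 1 over the whole domain.
The angular integral contributes 4π, leaving ∫₀^∞ r²|χ|² dr.
With χ = A·e^(−r/a_0), the integral evaluates to A²·[π·a_0^3].
Setting this equal to 1 gives A² = 1/(π·a_0^3).
Substituting a_0 = 3.35 gives A² = 0.008467, so A = 0.09201.

A ≈ 0.0920 Å^(-3/2)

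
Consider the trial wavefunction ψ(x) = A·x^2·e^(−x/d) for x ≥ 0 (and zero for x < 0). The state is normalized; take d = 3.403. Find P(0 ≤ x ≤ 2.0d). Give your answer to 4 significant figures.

|ψ|² is the probability density, so P = ∫_{0}^{2.0d} |ψ|² dx.
Since A² = 1/(3·d^5/4), this is the region integral divided by the full normalization integral.
Let u = x/d; then A² and the length scale cancel, so P = ∫_{0}^{2.0} u^4·e^(-2·u) du ÷ ∫_{0}^{∞} u^4·e^(-2·u) du.
Using ∫ u^4·e^(-2·u) du = -(u^4/2 + u^3 + 3·u^2/2 + 3·u/2 + 3/4)·e^(-2·u), the numerator is 3/4 - 103·e^(-4)/4 and the denominator is 3/4.
Taking the ratio, P = 0.37116.

P ≈ 0.3712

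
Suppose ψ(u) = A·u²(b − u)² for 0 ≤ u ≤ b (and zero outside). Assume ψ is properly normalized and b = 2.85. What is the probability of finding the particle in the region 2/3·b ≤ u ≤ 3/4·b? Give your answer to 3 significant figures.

P ≈ 0.0959

|ψ|² is the probability density, so P = ∫_{2/3·b}^{3/4·b} |ψ|² du.
Since A² = 1/(b^9/630), this is the region integral divided by the full normalization integral.
Substituting t = u/b, A² and the length scale cancel in the ratio: P = ∫_{2/3}^{3/4} t^4·(1 - t)^4 dt / ∫_{0}^{1} t^4·(1 - t)^4 dt.
With ∫ t^4·(1 - t)^4 dt = t^5·(70·t^4 - 315·t^3 + 540·t^2 - 420·t + 126)/630 + C, the region integral is ≈ 0.00015225 and the full one is 1/630.
The result is P = 0.09592.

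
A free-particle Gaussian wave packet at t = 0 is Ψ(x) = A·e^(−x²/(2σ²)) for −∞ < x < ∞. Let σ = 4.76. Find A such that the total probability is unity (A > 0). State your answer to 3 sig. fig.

A ≈ 0.344

We need A² ∫|f|² dx = 1, taking the integral from −∞ to ∞.
With ∫_{−∞}^{∞} x^(2m) e^(−αx²) dx = (2m−1)!!·√π / (2^m α^(m+1/2)), with Ψ = A·e^(−x²/(2σ²)), the integral evaluates to A²·[√(π)·σ].
With σ = 4.76: A² = 0.1185 and A = 0.3443.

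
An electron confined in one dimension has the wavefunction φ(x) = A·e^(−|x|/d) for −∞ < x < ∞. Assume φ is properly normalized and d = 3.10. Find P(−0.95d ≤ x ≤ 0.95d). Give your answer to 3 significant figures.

P ≈ 0.850

|φ|² is the probability density, so P = ∫_{−0.95d}^{0.95d} |φ|² dx.
Since A² = 1/(d), this is the region integral divided by the full normalization integral.
Both integrals are even about x = 0, so only the x ≥ 0 halves are needed (the factors of 2 cancel). Let u = x/d; then A² and the length scale cancel, so P = ∫_{0}^{0.95} e^(-2·u) du ÷ ∫_{0}^{∞} e^(-2·u) du.
An antiderivative of e^(-2·u) is -e^(-2·u)/2; evaluating from 0 to 0.95 gives 1/2 - e^(-19/10)/2, while the full integral is 1/2.
Taking the ratio, P = 0.8504.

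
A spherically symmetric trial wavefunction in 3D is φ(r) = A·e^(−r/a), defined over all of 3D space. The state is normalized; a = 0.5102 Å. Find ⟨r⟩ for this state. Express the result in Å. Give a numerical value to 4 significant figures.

⟨r⟩ ≈ 0.7653 Å

By definition ⟨r⟩ = ∫ r |φ(r)|² 4πr² dr.
Recall ∫₀^∞ r^m e^(−r/β) dr = m!·β^(m+1), evaluating both integrals, ⟨r⟩ = 3·a/2.
Putting a = 0.5102 gives 0.76530.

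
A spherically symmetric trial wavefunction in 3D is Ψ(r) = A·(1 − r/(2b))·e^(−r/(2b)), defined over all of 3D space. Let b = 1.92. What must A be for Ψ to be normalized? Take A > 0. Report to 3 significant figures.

Require ∫ |Ψ|² 4πr² dr = 1 over the whole domain.
Using ∫₀^∞ rⁿ e^(−αr) dr = n!/αⁿ⁺¹, the integral (without the A² prefactor) comes out to 8·π·b^3.
Setting this equal to 1 gives A² = 1/(8·π·b^3).
With b = 1.92: A² = 0.005622 and A = 0.07498.

A ≈ 0.0750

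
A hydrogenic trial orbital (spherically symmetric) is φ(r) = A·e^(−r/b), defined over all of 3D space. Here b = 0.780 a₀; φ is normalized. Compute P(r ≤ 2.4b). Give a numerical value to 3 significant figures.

Integrate the radial probability density 4πr²|φ|² over r ≤ 2.4b.
The full normalization integral is A²·[π·b^3] = 1, fixing A².
In terms of u = r/b (A², 4π and the length scale all cancel between numerator and denominator), P = [∫_{0}^{2.4} u^2·e^(-2·u) du] / [∫_{0}^{∞} u^2·e^(-2·u) du].
Using ∫ u^2·e^(-2·u) du = -(2·u^2 + 2·u + 1)·e^(-2·u)/4, the numerator is 1/4 - 433·e^(-24/5)/100 and the denominator is 1/4.
This evaluates to P = 0.8575.

P ≈ 0.857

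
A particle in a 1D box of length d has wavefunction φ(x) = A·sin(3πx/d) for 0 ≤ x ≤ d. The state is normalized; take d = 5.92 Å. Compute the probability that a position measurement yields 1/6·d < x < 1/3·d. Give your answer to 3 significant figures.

P ≈ 0.167

The probability is P = ∫ |φ|² dx over [1/6·d, 1/3·d].
With A² fixed by ∫|φ|² = 1, i.e. A² = (d/2)^(−1), substitute and integrate.
Let u = x/d; then A² and the length scale cancel, so P = ∫_{1/6}^{1/3} sin(3·π·u)^2 du ÷ ∫_{0}^{1} sin(3·π·u)^2 du.
With ∫ sin(3·π·u)^2 du = u/2 - sin(6·π·u)/(12·π) + C, the region integral is 1/12 and the full one is 1/2.
The result is P = 1/6.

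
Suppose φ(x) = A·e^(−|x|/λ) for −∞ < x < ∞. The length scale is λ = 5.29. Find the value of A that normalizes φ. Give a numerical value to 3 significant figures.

The normalization condition is ∫|φ|² dx = 1 from −∞ to ∞.
The integral (without the A² prefactor) comes out to λ.
So A² = (λ)^(−1).
Substituting λ = 5.29 gives A² = 0.1890, so A = 0.4348.

A ≈ 0.435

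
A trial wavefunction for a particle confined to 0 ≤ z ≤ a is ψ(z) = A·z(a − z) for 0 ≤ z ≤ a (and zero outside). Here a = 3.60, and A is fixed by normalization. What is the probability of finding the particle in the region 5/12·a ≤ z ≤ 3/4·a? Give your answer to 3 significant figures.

P = ∫_{5/12·a}^{3/4·a} |ψ(z)|² dz.
The normalization integral ∫|ψ|²dz over the whole domain equals a^5/30·A², and A² cancels in the ratio.
Substituting u = z/a, A² and the length scale cancel in the ratio: P = ∫_{5/12}^{3/4} u^2·(1 - u)^2 du / ∫_{0}^{1} u^2·(1 - u)^2 du.
With ∫ u^2·(1 - u)^2 du = u^3·(6·u^2 - 15·u + 10)/30 + C, the region integral is ≈ 0.018329 and the full one is 1/30.
This works out to P = 0.5499.

P ≈ 0.550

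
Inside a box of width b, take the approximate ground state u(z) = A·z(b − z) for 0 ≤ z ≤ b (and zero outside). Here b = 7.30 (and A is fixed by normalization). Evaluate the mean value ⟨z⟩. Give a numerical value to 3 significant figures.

⟨z⟩ ≈ 3.65

⟨z⟩ = ∫ z |u|² dz over the full domain.
Expanding the polynomial and integrating term by term, the ratio of the moment integral to the normalization integral gives ⟨z⟩ = b/2.
Putting b = 7.30 gives 3.650.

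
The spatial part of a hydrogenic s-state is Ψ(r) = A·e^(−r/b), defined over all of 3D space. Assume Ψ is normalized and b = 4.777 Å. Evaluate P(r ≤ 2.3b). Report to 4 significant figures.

P ≈ 0.8374

With dV = 4πr²dr, the probability is ∫|Ψ|² dV over r ≤ 2.3b.
The full normalization integral is A²·[π·b^3] = 1, fixing A².
Let u = r/b; then A², 4π and the length scale all cancel, so P = ∫_{0}^{2.3} u^2·e^(-2·u) du ÷ ∫_{0}^{∞} u^2·e^(-2·u) du.
With ∫ u^2·e^(-2·u) du = -(2·u^2 + 2·u + 1)·e^(-2·u)/4 + C, the region integral is 1/4 - 809·e^(-23/5)/200 and the full one is 1/4.
This evaluates to P = 0.83736.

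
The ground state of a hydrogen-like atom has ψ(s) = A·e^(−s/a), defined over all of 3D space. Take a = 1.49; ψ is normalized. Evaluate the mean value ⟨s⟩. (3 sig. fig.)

The expectation value is the |ψ|²-weighted average of s: ∫ s|ψ|² 4πs² ds.
Recall ∫₀^∞ s^m e^(−s/β) ds = m!·β^(m+1), the ratio of the moment integral to the normalization integral gives ⟨s⟩ = 3·a/2.
Putting a = 1.49 gives 2.235.

⟨s⟩ ≈ 2.24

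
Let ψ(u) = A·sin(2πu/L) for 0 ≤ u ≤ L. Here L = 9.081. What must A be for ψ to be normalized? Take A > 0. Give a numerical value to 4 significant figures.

A ≈ 0.4693

Require ∫ |ψ|² du = 1 over the whole domain.
The integral (without the A² prefactor) comes out to L/2.
Setting this equal to 1 gives A² = 1/(L/2).
With L = 9.081: A² = 0.22024 and A = 0.46930.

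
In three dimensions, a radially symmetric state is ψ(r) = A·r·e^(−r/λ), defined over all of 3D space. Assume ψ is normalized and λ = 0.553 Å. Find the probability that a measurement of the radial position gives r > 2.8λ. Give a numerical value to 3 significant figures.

P = ∫ |ψ|² 4πr² dr over r > 2.8λ.
Normalization gives A² = 1/(3·π·λ^5).
Substituting u = r/λ, A², 4π and the length scale all cancel in the ratio: P = ∫_{2.8}^{∞} u^4·e^(-2·u) du / ∫_{0}^{∞} u^4·e^(-2·u) du.
Using ∫ u^4·e^(-2·u) du = -(u^4/2 + u^3 + 3·u^2/2 + 3·u/2 + 3/4)·e^(-2·u), the numerator is ≈ 0.25661 and the denominator is 3/4.
This evaluates to P = 0.3422.

P ≈ 0.342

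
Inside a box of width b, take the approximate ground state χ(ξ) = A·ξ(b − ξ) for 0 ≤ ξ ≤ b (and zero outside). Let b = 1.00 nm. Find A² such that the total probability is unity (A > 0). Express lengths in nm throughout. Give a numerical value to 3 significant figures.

A^2 ≈ 30.0 nm^(-5)

We need A² ∫|f|² dξ = 1, taking the integral from 0 to b.
Expanding the polynomial and integrating term by term, the integral (without the A² prefactor) comes out to b^5/30.
Setting this equal to 1 gives A² = 1/(b^5/30).
Plugging in b = 1.00 yields A = 5.477.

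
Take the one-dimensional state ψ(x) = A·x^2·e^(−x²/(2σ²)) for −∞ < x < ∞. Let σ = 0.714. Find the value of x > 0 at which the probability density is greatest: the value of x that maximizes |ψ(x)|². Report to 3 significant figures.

x ≈ 1.01

Set d/dx [|ψ(x)|²] = 0 and solve for x > 0.
Solving yields x = √(2)·σ.
With σ = 0.714, the value of x > 0 at which the probability density is greatest is 1.010.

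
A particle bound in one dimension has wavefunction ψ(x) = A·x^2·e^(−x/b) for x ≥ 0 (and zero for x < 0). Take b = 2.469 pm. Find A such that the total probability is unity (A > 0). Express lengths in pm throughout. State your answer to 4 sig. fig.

A ≈ 0.1205 pm^(-5/2)

Normalization requires ∫|ψ|² dx = 1, integrated from 0 to ∞.
∫|ψ|² dx = A²·(3·b^5/4).
Setting this equal to 1 gives A² = 1/(3·b^5/4).
With b = 2.469: A² = 0.014532 and A = 0.12055.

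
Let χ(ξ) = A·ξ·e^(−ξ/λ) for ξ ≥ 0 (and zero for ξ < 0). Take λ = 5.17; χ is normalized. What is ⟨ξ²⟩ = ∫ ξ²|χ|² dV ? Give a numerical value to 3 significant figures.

⟨ξ^2⟩ ≈ 80.2

By definition ⟨ξ²⟩ = ∫ ξ^2 |χ(ξ)|² dξ.
Using ∫₀^∞ ξⁿ e^(−αξ) dξ = n!/αⁿ⁺¹, since the A² factors cancel between numerator and denominator, ⟨ξ²⟩ = 3·λ^2.
Putting λ = 5.17 gives 80.19.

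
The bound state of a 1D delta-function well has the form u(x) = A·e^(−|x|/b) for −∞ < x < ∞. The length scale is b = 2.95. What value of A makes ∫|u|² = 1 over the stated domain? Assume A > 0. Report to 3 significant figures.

Normalization requires ∫|u|² dx = 1, integrated from −∞ to ∞.
With ∫₀^∞ x^0 e^(−αx) dx = 0!/α^1, with u = A·e^(−|x|/b), the integral evaluates to A²·[b].
So A² = (b)^(−1).
Plugging in b = 2.95 yields A = 0.5822.

A ≈ 0.582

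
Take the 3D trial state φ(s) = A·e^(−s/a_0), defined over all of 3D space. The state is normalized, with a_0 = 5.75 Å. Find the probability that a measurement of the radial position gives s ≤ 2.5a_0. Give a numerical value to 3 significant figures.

P ≈ 0.875

P = ∫ |φ|² 4πs² ds over s ≤ 2.5a_0.
A² is fixed by ∫₀^∞ 4πs²|φ|² ds = 1, i.e. A² = (π·a_0^3)^(−1).
Substituting u = s/a_0, A², 4π and the length scale all cancel in the ratio: P = ∫_{0}^{2.5} u^2·e^(-2·u) du / ∫_{0}^{∞} u^2·e^(-2·u) du.
With ∫ u^2·e^(-2·u) du = -(2·u^2 + 2·u + 1)·e^(-2·u)/4 + C, the region integral is 1/4 - 37·e^(-5)/8 and the full one is 1/4.
This evaluates to P = 0.8753.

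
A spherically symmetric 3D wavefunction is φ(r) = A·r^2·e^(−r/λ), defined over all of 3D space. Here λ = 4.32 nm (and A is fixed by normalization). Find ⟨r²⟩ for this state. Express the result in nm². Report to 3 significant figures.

⟨r^2⟩ ≈ 261 nm^2

The expectation value is the |φ|²-weighted average of r^2: ∫ r^2|φ|² 4πr² dr.
The ratio of the moment integral to the normalization integral gives ⟨r²⟩ = 14·λ^2.
With λ = 4.32, ⟨r^2⟩ = 261.3.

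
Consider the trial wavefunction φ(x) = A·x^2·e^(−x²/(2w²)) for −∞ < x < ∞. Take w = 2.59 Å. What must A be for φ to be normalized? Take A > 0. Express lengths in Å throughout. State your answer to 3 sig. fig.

We need A² ∫|f|² dx = 1, taking the integral from −∞ to ∞.
With ∫_{−∞}^{∞} x^(2m) e^(−αx²) dx = (2m−1)!!·√π / (2^m α^(m+1/2)), the integral (without the A² prefactor) comes out to 3·√(π)·w^5/4.
Setting this equal to 1 gives A² = 1/(3·√(π)·w^5/4).
With w = 2.59: A² = 0.006455 and A = 0.08034.

A ≈ 0.0803 Å^(-5/2)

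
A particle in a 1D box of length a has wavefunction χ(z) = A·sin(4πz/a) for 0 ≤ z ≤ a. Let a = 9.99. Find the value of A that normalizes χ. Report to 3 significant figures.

Normalization requires ∫|χ|² dz = 1, integrated from 0 to a.
With ∫₀^a sin²(nπz/a) dz = a/2, the integral (without the A² prefactor) comes out to a/2.
Plugging in a = 9.99 yields A = 0.4474.

A ≈ 0.447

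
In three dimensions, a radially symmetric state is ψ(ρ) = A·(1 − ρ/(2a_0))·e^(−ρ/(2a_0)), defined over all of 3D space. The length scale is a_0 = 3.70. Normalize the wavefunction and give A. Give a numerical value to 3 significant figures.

A ≈ 0.0280

We need A² ∫|f|² 4πρ² dρ = 1, taking the integral from 0 to ∞.
The integral (without the A² prefactor) comes out to 8·π·a_0^3.
So A² = (8·π·a_0^3)^(−1).
Plugging in a_0 = 3.70 yields A = 0.02803.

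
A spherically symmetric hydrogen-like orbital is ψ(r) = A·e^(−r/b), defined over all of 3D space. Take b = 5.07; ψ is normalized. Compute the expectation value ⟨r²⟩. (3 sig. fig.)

⟨r²⟩ = ∫ r^2 |ψ|² 4πr² dr over the full domain.
With ∫₀^∞ r^4 e^(−αr) dr = 4!/α^5, since the A² factors cancel between numerator and denominator, ⟨r²⟩ = 3·b^2.
Putting b = 5.07 gives 77.11.

⟨r^2⟩ ≈ 77.1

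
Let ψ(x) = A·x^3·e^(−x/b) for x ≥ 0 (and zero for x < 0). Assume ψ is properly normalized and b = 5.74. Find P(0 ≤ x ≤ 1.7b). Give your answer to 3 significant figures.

P ≈ 0.0579

The probability is P = ∫ |ψ|² dx over [0, 1.7b].
The normalization integral ∫|ψ|²dx over the whole domain equals 45·b^7/8·A², and A² cancels in the ratio.
In terms of u = x/b (A² and the length scale cancel between numerator and denominator), P = [∫_{0}^{1.7} u^6·e^(-2·u) du] / [∫_{0}^{∞} u^6·e^(-2·u) du].
With ∫ u^6·e^(-2·u) du = -(4·u^6 + 12·u^5 + 30·u^4 + 60·u^3 + 90·u^2 + 90·u + 45)·e^(-2·u)/8 + C, the region integral is ≈ 0.32542 and the full one is 45/8.
Evaluating gives P = 0.05785.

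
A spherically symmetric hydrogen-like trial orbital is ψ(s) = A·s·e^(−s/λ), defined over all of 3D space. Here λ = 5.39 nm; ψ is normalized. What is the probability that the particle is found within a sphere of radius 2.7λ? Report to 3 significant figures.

Integrate the radial probability density 4πs²|ψ|² over s ≤ 2.7λ.
A² is fixed by ∫₀^∞ 4πs²|ψ|² ds = 1, i.e. A² = (3·π·λ^5)^(−1).
Let u = s/λ; then A², 4π and the length scale all cancel, so P = ∫_{0}^{2.7} u^4·e^(-2·u) du ÷ ∫_{0}^{∞} u^4·e^(-2·u) du.
An antiderivative of u^4·e^(-2·u) is -(u^4/2 + u^3 + 3·u^2/2 + 3·u/2 + 3/4)·e^(-2·u); evaluating from 0 to 2.7 gives ≈ 0.47002, while the full integral is 3/4.
The region integral divided by the full integral gives P = 0.6267.

P ≈ 0.627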